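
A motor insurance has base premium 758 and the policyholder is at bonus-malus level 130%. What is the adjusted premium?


adjusted = base * BM_level / 100
= 758 * 130 / 100
= 758 * 1.3
= 985.4


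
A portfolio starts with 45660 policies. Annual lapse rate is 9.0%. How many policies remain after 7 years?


remaining = initial * (1 - lapse)^years
= 45660 * (1 - 0.09)^7
= 45660 * 0.516761
= 23595.3081


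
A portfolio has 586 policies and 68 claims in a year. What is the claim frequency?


frequency = claims / policies
= 68 / 586
= 0.116


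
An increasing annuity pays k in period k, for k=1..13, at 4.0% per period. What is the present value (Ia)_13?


(Ia)_n = sum_{k=1}^{n} k * v^k, v = 1/(1+i)
v = 0.961538
Sum computed term by term:
(Ia)_13 = 64.4403


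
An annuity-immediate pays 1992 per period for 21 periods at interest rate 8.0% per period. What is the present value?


PV = PMT * (1 - (1+i)^(-n)) / i
= 1992 * (1 - (1+0.08)^(-21)) / 0.08
= 1992 * (1 - 0.198656) / 0.08
= 1992 * 10.016803
= 19953.4719


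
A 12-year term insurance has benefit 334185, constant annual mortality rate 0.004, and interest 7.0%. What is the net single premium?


NSP = benefit * sum_{k=0}^{n-1} k_p_x * q * v^(k+1)
With constant q=0.004, v=0.934579
Sum = 0.03118
NSP = 334185 * 0.03118
= 10420.0316


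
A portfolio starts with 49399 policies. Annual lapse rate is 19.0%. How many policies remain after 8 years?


remaining = initial * (1 - lapse)^years
= 49399 * (1 - 0.19)^8
= 49399 * 0.185302
= 9153.7344


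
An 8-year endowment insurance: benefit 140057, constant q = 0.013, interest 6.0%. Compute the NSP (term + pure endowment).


Term component = 10848.263
Pure endowment = 8_p_x * v^8 * benefit = 0.900611 * 0.627412 * 140057 = 79139.8311
NSP = 89988.094


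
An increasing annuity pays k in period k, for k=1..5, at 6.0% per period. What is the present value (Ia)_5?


(Ia)_n = sum_{k=1}^{n} k * v^k, v = 1/(1+i)
v = 0.943396
Sum computed term by term:
(Ia)_5 = 12.1469


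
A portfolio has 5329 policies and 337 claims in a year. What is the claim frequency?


frequency = claims / policies
= 337 / 5329
= 0.0632


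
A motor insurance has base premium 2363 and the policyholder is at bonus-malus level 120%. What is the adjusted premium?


adjusted = base * BM_level / 100
= 2363 * 120 / 100
= 2363 * 1.2
= 2835.6


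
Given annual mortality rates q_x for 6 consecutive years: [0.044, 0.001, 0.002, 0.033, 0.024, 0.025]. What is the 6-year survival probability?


p_k = 1 - q_k for each year
Survival = product of (1 - q_k)
= 0.956 * 0.999 * 0.998 * 0.967 * 0.976 * 0.975
= 0.8771


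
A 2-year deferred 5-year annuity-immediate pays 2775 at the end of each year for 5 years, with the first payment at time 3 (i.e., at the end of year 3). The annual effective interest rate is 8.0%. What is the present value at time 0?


PV at time 2 of the 5-year annuity-immediate:
a_n = 2775 * (1-(1+0.08)^(-5))/0.08 = 11079.7704
Discount back 2 years to time 0:
PV = 11079.7704 * (1+0.08)^(-2)
= 11079.7704 * 0.857339
= 9499.1172


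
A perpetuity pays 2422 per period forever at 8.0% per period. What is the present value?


PV = PMT / i
= 2422 / 0.08
= 30275.0


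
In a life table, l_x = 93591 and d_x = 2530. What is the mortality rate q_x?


q_x = d_x / l_x
= 2530 / 93591
= 0.027


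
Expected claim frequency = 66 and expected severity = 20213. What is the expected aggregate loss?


E[S] = E[N] * E[X]
= 66 * 20213
= 1.3341e+06


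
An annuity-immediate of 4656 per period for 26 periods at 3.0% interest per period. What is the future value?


FV = PMT * ((1+i)^n - 1) / i
= 4656 * ((1.03)^26 - 1) / 0.03
= 4656 * (2.156591 - 1) / 0.03
= 179502.9647


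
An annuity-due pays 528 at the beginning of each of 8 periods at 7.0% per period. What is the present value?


PV_due = PMT * (1-(1+i)^(-n))/i * (1+i)
PV_immediate = 3152.8456
PV_due = 3152.8456 * 1.07
= 3373.5448


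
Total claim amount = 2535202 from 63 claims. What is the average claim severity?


severity = total / number
= 2535202 / 63
= 40241.3016


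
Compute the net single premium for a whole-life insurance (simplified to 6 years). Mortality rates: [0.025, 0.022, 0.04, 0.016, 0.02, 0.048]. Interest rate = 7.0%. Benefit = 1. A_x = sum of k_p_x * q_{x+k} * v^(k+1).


v = 0.934579
Year 0: k_p_x=1.0, q=0.025, term=0.023364
Year 1: k_p_x=0.975, q=0.022, term=0.018735
Year 2: k_p_x=0.95355, q=0.04, term=0.031135
Year 3: k_p_x=0.915408, q=0.016, term=0.011174
Year 4: k_p_x=0.900761, q=0.02, term=0.012845
Year 5: k_p_x=0.882746, q=0.048, term=0.028234
A_x = 0.1255


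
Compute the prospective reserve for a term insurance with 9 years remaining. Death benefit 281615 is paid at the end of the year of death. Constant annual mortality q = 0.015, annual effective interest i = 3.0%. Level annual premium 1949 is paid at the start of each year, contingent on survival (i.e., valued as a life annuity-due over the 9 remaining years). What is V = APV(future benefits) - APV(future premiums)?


v = 1/(1+i) = 0.970874
APV(future benefits) per unit = sum_{k=0}^{8} k_p_x * q * v^(k+1) = 0.110351
APV(future benefits) = 281615 * 0.110351 = 31076.592
Life annuity-due factor ä_{x:9} = sum_{k=0}^{8} k_p_x * v^k = 7.577459
APV(future premiums) = 1949 * 7.577459 = 14768.4667
V = 31076.592 - 14768.4667
= 16308.1253


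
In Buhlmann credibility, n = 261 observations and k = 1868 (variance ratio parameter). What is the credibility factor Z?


Z = n / (n + k)
= 261 / (261 + 1868)
= 261 / 2129
= 0.1226


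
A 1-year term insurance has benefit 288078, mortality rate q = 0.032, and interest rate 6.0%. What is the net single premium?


NSP = benefit * q * v
v = 1/(1+i) = 0.943396
NSP = 288078 * 0.032 * 0.943396
= 8696.6943


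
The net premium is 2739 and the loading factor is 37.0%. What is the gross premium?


Gross = net * (1 + loading)
= 2739 * (1 + 0.37)
= 2739 * 1.37
= 3752.43


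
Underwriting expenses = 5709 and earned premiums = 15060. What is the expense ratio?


Expense ratio = expenses / premiums
= 5709 / 15060
= 0.3791


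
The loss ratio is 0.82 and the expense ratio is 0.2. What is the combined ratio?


Combined ratio = loss ratio + expense ratio
= 0.82 + 0.2
= 1.02


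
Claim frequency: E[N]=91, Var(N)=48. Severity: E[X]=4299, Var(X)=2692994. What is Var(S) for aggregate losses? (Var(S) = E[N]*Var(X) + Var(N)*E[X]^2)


Var(S) = E[N]*Var(X) + Var(N)*E[X]^2
= 91*2692994 + 48*4299^2
= 245062454 + 887107248
= 1.1322e+09


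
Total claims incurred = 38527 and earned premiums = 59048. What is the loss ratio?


Loss ratio = claims / premiums
= 38527 / 59048
= 0.6525


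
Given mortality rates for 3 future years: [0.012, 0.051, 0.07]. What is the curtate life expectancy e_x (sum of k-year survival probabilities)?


e_x = sum_{k=1}^{n} k_p_x
k_p_x values:
  1_p_x = 0.988
  2_p_x = 0.937612
  3_p_x = 0.871979
e_x = 2.7976


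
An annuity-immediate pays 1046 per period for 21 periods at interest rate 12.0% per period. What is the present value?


PV = PMT * (1 - (1+i)^(-n)) / i
= 1046 * (1 - (1+0.12)^(-21)) / 0.12
= 1046 * (1 - 0.09256) / 0.12
= 1046 * 7.562003
= 7909.8554


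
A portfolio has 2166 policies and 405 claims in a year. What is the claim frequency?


frequency = claims / policies
= 405 / 2166
= 0.187


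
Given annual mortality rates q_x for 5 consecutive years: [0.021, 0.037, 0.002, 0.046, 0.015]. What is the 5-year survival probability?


p_k = 1 - q_k for each year
Survival = product of (1 - q_k)
= 0.979 * 0.963 * 0.998 * 0.954 * 0.985
= 0.8841


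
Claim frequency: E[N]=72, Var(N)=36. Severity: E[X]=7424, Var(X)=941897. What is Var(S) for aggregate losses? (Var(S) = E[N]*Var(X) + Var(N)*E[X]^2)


Var(S) = E[N]*Var(X) + Var(N)*E[X]^2
= 72*941897 + 36*7424^2
= 67816584 + 1984167936
= 2.0520e+09


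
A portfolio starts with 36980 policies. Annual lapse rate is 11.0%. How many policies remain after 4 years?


remaining = initial * (1 - lapse)^years
= 36980 * (1 - 0.11)^4
= 36980 * 0.627422
= 23202.0807


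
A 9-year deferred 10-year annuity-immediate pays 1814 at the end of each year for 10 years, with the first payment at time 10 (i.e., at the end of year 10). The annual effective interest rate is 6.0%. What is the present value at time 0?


PV at time 9 of the 10-year annuity-immediate:
a_n = 1814 * (1-(1+0.06)^(-10))/0.06 = 13351.1979
Discount back 9 years to time 0:
PV = 13351.1979 * (1+0.06)^(-9)
= 13351.1979 * 0.591898
= 7902.5535


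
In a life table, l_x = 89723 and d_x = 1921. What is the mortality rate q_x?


q_x = d_x / l_x
= 1921 / 89723
= 0.0214


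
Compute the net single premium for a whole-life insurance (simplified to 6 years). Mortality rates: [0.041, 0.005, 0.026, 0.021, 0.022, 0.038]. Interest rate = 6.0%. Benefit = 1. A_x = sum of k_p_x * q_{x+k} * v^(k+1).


v = 0.943396
Year 0: k_p_x=1.0, q=0.041, term=0.038679
Year 1: k_p_x=0.959, q=0.005, term=0.004268
Year 2: k_p_x=0.954205, q=0.026, term=0.02083
Year 3: k_p_x=0.929396, q=0.021, term=0.01546
Year 4: k_p_x=0.909878, q=0.022, term=0.014958
Year 5: k_p_x=0.889861, q=0.038, term=0.023838
A_x = 0.118


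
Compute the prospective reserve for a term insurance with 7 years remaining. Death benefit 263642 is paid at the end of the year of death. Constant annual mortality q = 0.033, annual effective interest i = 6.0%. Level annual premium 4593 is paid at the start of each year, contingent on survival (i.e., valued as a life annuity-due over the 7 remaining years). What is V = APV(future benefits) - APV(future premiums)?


v = 1/(1+i) = 0.943396
APV(future benefits) per unit = sum_{k=0}^{6} k_p_x * q * v^(k+1) = 0.168254
APV(future benefits) = 263642 * 0.168254 = 44358.9115
Life annuity-due factor ä_{x:7} = sum_{k=0}^{6} k_p_x * v^k = 5.404533
APV(future premiums) = 4593 * 5.404533 = 24823.0221
V = 44358.9115 - 24823.0221
= 19535.8894


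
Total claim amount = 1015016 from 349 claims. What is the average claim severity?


severity = total / number
= 1015016 / 349
= 2908.3553


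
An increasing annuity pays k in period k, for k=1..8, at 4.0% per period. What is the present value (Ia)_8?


(Ia)_n = sum_{k=1}^{n} k * v^k, v = 1/(1+i)
v = 0.961538
Sum computed term by term:
(Ia)_8 = 28.9133


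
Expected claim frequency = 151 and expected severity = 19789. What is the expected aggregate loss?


E[S] = E[N] * E[X]
= 151 * 19789
= 2.9881e+06


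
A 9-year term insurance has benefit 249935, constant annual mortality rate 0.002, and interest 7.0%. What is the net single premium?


NSP = benefit * sum_{k=0}^{n-1} k_p_x * q * v^(k+1)
With constant q=0.002, v=0.934579
Sum = 0.012938
NSP = 249935 * 0.012938
= 3233.7361


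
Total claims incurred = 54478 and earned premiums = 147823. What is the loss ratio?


Loss ratio = claims / premiums
= 54478 / 147823
= 0.3685


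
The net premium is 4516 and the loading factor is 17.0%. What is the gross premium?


Gross = net * (1 + loading)
= 4516 * (1 + 0.17)
= 4516 * 1.17
= 5283.72


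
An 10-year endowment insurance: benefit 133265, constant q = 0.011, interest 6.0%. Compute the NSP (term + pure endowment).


Term component = 10324.9076
Pure endowment = 10_p_x * v^10 * benefit = 0.895288 * 0.558395 * 133265 = 66622.4143
NSP = 76947.322


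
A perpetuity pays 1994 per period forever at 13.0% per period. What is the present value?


PV = PMT / i
= 1994 / 0.13
= 15338.4615


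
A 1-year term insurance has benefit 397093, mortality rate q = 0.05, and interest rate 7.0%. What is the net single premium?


NSP = benefit * q * v
v = 1/(1+i) = 0.934579
NSP = 397093 * 0.05 * 0.934579
= 18555.7477


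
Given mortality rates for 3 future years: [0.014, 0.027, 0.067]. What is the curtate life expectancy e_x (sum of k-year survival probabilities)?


e_x = sum_{k=1}^{n} k_p_x
k_p_x values:
  1_p_x = 0.986
  2_p_x = 0.959378
  3_p_x = 0.8951
e_x = 2.8405


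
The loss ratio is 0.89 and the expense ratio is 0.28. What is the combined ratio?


Combined ratio = loss ratio + expense ratio
= 0.89 + 0.28
= 1.17


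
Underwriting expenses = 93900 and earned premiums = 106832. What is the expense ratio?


Expense ratio = expenses / premiums
= 93900 / 106832
= 0.879


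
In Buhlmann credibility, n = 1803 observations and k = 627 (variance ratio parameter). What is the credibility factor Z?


Z = n / (n + k)
= 1803 / (1803 + 627)
= 1803 / 2430
= 0.742


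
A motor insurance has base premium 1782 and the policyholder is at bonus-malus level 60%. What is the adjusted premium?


adjusted = base * BM_level / 100
= 1782 * 60 / 100
= 1782 * 0.6
= 1069.2


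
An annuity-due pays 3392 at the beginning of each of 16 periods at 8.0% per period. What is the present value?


PV_due = PMT * (1-(1+i)^(-n))/i * (1+i)
PV_immediate = 30023.8442
PV_due = 30023.8442 * 1.08
= 32425.7517


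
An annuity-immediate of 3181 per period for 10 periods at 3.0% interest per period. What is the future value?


FV = PMT * ((1+i)^n - 1) / i
= 3181 * ((1.03)^10 - 1) / 0.03
= 3181 * (1.343916 - 1) / 0.03
= 36466.6001


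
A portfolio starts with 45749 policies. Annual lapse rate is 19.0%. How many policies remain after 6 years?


remaining = initial * (1 - lapse)^years
= 45749 * (1 - 0.19)^6
= 45749 * 0.28243
= 12920.8689


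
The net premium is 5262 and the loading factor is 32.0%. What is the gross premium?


Gross = net * (1 + loading)
= 5262 * (1 + 0.32)
= 5262 * 1.32
= 6945.84


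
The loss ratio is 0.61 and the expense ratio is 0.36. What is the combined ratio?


Combined ratio = loss ratio + expense ratio
= 0.61 + 0.36
= 0.97


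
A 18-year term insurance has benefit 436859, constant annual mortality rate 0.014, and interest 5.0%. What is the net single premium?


NSP = benefit * sum_{k=0}^{n-1} k_p_x * q * v^(k+1)
With constant q=0.014, v=0.952381
Sum = 0.148228
NSP = 436859 * 0.148228
= 64754.6985


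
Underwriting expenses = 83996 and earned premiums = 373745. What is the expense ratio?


Expense ratio = expenses / premiums
= 83996 / 373745
= 0.2247


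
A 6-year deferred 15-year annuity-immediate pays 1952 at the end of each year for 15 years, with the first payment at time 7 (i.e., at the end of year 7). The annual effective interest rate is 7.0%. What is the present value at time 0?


PV at time 6 of the 15-year annuity-immediate:
a_n = 1952 * (1-(1+0.07)^(-15))/0.07 = 17778.6481
Discount back 6 years to time 0:
PV = 17778.6481 * (1+0.07)^(-6)
= 17778.6481 * 0.666342
= 11846.6639


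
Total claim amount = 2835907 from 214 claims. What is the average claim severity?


severity = total / number
= 2835907 / 214
= 13251.9019


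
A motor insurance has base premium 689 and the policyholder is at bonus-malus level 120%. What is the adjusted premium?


adjusted = base * BM_level / 100
= 689 * 120 / 100
= 689 * 1.2
= 826.8


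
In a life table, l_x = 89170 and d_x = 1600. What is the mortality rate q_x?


q_x = d_x / l_x
= 1600 / 89170
= 0.0179


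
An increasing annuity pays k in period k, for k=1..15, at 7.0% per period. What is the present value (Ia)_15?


(Ia)_n = sum_{k=1}^{n} k * v^k, v = 1/(1+i)
v = 0.934579
Sum computed term by term:
(Ia)_15 = 61.554


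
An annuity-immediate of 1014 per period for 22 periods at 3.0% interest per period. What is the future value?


FV = PMT * ((1+i)^n - 1) / i
= 1014 * ((1.03)^22 - 1) / 0.03
= 1014 * (1.916103 - 1) / 0.03
= 30964.2952


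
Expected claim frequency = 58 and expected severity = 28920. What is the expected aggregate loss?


E[S] = E[N] * E[X]
= 58 * 28920
= 1.6774e+06


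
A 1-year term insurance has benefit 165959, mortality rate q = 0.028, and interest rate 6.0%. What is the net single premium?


NSP = benefit * q * v
v = 1/(1+i) = 0.943396
NSP = 165959 * 0.028 * 0.943396
= 4383.8226


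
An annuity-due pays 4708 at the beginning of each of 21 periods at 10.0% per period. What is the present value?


PV_due = PMT * (1-(1+i)^(-n))/i * (1+i)
PV_immediate = 40718.0527
PV_due = 40718.0527 * 1.1
= 44789.858


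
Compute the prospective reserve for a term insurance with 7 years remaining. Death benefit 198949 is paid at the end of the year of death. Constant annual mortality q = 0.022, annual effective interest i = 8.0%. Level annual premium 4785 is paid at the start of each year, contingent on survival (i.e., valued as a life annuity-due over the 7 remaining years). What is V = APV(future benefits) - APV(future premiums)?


v = 1/(1+i) = 0.925926
APV(future benefits) per unit = sum_{k=0}^{6} k_p_x * q * v^(k+1) = 0.107983
APV(future benefits) = 198949 * 0.107983 = 21483.1446
Life annuity-due factor ä_{x:7} = sum_{k=0}^{6} k_p_x * v^k = 5.300992
APV(future premiums) = 4785 * 5.300992 = 25365.2477
V = 21483.1446 - 25365.2477
= -3882.1031


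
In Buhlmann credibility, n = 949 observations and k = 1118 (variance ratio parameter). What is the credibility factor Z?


Z = n / (n + k)
= 949 / (949 + 1118)
= 949 / 2067
= 0.4591


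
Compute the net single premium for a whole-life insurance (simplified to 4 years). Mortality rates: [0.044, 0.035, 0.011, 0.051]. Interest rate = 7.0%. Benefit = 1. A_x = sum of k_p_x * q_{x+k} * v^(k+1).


v = 0.934579
Year 0: k_p_x=1.0, q=0.044, term=0.041121
Year 1: k_p_x=0.956, q=0.035, term=0.029225
Year 2: k_p_x=0.92254, q=0.011, term=0.008284
Year 3: k_p_x=0.912392, q=0.051, term=0.035499
A_x = 0.1141


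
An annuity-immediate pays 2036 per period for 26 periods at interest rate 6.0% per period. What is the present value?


PV = PMT * (1 - (1+i)^(-n)) / i
= 2036 * (1 - (1+0.06)^(-26)) / 0.06
= 2036 * (1 - 0.21981) / 0.06
= 2036 * 13.003166
= 26474.4464


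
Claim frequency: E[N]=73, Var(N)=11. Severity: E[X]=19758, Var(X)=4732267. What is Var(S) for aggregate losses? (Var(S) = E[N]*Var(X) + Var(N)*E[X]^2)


Var(S) = E[N]*Var(X) + Var(N)*E[X]^2
= 73*4732267 + 11*19758^2
= 345455491 + 4294164204
= 4.6396e+09


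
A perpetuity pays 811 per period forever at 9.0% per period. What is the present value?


PV = PMT / i
= 811 / 0.09
= 9011.1111


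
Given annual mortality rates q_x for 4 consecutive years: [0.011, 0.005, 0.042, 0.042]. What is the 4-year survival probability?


p_k = 1 - q_k for each year
Survival = product of (1 - q_k)
= 0.989 * 0.995 * 0.958 * 0.958
= 0.9031


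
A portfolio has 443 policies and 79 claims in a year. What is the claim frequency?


frequency = claims / policies
= 79 / 443
= 0.1783


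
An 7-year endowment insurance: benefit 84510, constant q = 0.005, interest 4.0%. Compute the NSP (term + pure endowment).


Term component = 2500.4036
Pure endowment = 7_p_x * v^7 * benefit = 0.965521 * 0.759918 * 84510 = 62006.3678
NSP = 64506.7713


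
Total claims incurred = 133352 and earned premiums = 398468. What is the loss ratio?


Loss ratio = claims / premiums
= 133352 / 398468
= 0.3347


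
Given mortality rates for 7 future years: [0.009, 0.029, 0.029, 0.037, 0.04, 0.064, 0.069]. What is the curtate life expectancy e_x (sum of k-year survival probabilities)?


e_x = sum_{k=1}^{n} k_p_x
k_p_x values:
  1_p_x = 0.991
  2_p_x = 0.962261
  3_p_x = 0.934355
  4_p_x = 0.899784
  5_p_x = 0.863793
  6_p_x = 0.80851
  7_p_x = 0.752723
e_x = 6.2124


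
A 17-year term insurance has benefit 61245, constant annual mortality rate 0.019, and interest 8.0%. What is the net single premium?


NSP = benefit * sum_{k=0}^{n-1} k_p_x * q * v^(k+1)
With constant q=0.019, v=0.925926
Sum = 0.154483
NSP = 61245 * 0.154483
= 9461.3323


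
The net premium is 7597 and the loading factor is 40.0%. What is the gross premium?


Gross = net * (1 + loading)
= 7597 * (1 + 0.4)
= 7597 * 1.4
= 10635.8


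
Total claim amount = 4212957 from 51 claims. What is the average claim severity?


severity = total / number
= 4212957 / 51
= 82607.0


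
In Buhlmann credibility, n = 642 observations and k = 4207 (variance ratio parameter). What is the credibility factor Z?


Z = n / (n + k)
= 642 / (642 + 4207)
= 642 / 4849
= 0.1324


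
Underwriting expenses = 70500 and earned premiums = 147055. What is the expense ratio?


Expense ratio = expenses / premiums
= 70500 / 147055
= 0.4794


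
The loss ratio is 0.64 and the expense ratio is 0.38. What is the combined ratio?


Combined ratio = loss ratio + expense ratio
= 0.64 + 0.38
= 1.02


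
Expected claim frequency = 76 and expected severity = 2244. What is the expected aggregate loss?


E[S] = E[N] * E[X]
= 76 * 2244
= 170544


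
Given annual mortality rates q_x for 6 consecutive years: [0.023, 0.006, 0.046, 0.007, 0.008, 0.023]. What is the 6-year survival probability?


p_k = 1 - q_k for each year
Survival = product of (1 - q_k)
= 0.977 * 0.994 * 0.954 * 0.993 * 0.992 * 0.977
= 0.8916


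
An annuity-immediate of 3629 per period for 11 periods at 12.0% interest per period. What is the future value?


FV = PMT * ((1+i)^n - 1) / i
= 3629 * ((1.12)^11 - 1) / 0.12
= 3629 * (3.47855 - 1) / 0.12
= 74955.4827


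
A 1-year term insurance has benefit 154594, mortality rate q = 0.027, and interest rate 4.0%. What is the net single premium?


NSP = benefit * q * v
v = 1/(1+i) = 0.961538
NSP = 154594 * 0.027 * 0.961538
= 4013.4981


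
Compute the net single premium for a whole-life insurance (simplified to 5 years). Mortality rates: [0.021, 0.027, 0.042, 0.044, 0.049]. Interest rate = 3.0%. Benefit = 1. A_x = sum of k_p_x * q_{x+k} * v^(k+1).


v = 0.970874
Year 0: k_p_x=1.0, q=0.021, term=0.020388
Year 1: k_p_x=0.979, q=0.027, term=0.024916
Year 2: k_p_x=0.952567, q=0.042, term=0.036613
Year 3: k_p_x=0.912559, q=0.044, term=0.035675
Year 4: k_p_x=0.872407, q=0.049, term=0.036875
A_x = 0.1545


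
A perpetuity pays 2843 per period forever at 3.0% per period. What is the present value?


PV = PMT / i
= 2843 / 0.03
= 94766.6667


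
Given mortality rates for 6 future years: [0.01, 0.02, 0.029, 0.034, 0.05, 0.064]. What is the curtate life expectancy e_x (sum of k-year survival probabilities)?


e_x = sum_{k=1}^{n} k_p_x
k_p_x values:
  1_p_x = 0.99
  2_p_x = 0.9702
  3_p_x = 0.942064
  4_p_x = 0.910034
  5_p_x = 0.864532
  6_p_x = 0.809202
e_x = 5.486


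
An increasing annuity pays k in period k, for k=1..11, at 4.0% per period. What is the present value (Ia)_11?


(Ia)_n = sum_{k=1}^{n} k * v^k, v = 1/(1+i)
v = 0.961538
Sum computed term by term:
(Ia)_11 = 49.1376


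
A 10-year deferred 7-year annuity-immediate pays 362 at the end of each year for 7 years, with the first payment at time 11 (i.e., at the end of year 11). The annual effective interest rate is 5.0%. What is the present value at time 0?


PV at time 10 of the 7-year annuity-immediate:
a_n = 362 * (1-(1+0.05)^(-7))/0.05 = 2094.6672
Discount back 10 years to time 0:
PV = 2094.6672 * (1+0.05)^(-10)
= 2094.6672 * 0.613913
= 1285.9439


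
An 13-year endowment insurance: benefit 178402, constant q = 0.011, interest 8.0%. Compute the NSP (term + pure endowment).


Term component = 14697.651
Pure endowment = 13_p_x * v^13 * benefit = 0.866068 * 0.367698 * 178402 = 56812.3414
NSP = 71509.9924


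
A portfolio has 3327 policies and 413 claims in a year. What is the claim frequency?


frequency = claims / policies
= 413 / 3327
= 0.1241


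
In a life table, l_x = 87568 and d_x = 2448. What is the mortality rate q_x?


q_x = d_x / l_x
= 2448 / 87568
= 0.028


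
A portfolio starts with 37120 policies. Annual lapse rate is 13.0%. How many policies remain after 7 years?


remaining = initial * (1 - lapse)^years
= 37120 * (1 - 0.13)^7
= 37120 * 0.377255
= 14003.698


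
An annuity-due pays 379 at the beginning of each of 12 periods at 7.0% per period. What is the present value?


PV_due = PMT * (1-(1+i)^(-n))/i * (1+i)
PV_immediate = 3010.2781
PV_due = 3010.2781 * 1.07
= 3220.9976


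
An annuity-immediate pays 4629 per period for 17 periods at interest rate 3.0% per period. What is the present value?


PV = PMT * (1 - (1+i)^(-n)) / i
= 4629 * (1 - (1+0.03)^(-17)) / 0.03
= 4629 * (1 - 0.605016) / 0.03
= 4629 * 13.166118
= 60945.9624


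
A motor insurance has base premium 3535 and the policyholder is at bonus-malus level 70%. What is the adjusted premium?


adjusted = base * BM_level / 100
= 3535 * 70 / 100
= 3535 * 0.7
= 2474.5


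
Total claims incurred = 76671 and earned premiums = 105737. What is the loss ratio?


Loss ratio = claims / premiums
= 76671 / 105737
= 0.7251


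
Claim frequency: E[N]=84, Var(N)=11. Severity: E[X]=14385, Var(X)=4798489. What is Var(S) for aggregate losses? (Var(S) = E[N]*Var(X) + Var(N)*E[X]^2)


Var(S) = E[N]*Var(X) + Var(N)*E[X]^2
= 84*4798489 + 11*14385^2
= 403073076 + 2276210475
= 2.6793e+09


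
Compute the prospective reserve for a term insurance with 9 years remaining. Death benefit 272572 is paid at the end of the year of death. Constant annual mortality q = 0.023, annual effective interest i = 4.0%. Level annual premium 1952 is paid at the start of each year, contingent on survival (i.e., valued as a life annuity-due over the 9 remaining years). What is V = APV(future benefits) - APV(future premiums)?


v = 1/(1+i) = 0.961538
APV(future benefits) per unit = sum_{k=0}^{8} k_p_x * q * v^(k+1) = 0.157043
APV(future benefits) = 272572 * 0.157043 = 42805.6487
Life annuity-due factor ä_{x:9} = sum_{k=0}^{8} k_p_x * v^k = 7.101095
APV(future premiums) = 1952 * 7.101095 = 13861.3382
V = 42805.6487 - 13861.3382
= 28944.3105


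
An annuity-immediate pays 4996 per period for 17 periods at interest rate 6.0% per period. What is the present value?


PV = PMT * (1 - (1+i)^(-n)) / i
= 4996 * (1 - (1+0.06)^(-17)) / 0.06
= 4996 * (1 - 0.371364) / 0.06
= 4996 * 10.47726
= 52344.3894


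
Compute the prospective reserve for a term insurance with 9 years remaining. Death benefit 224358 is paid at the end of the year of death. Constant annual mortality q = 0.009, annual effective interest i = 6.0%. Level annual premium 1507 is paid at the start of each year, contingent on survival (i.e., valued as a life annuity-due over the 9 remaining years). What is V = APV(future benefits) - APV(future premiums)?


v = 1/(1+i) = 0.943396
APV(future benefits) per unit = sum_{k=0}^{8} k_p_x * q * v^(k+1) = 0.059264
APV(future benefits) = 224358 * 0.059264 = 13296.2871
Life annuity-due factor ä_{x:9} = sum_{k=0}^{8} k_p_x * v^k = 6.979948
APV(future premiums) = 1507 * 6.979948 = 10518.7814
V = 13296.2871 - 10518.7814
= 2777.5056


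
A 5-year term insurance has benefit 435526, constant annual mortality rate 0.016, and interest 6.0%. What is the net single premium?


NSP = benefit * sum_{k=0}^{n-1} k_p_x * q * v^(k+1)
With constant q=0.016, v=0.943396
Sum = 0.065398
NSP = 435526 * 0.065398
= 28482.471


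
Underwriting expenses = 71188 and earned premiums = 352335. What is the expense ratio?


Expense ratio = expenses / premiums
= 71188 / 352335
= 0.202


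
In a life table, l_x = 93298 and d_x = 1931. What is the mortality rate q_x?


q_x = d_x / l_x
= 1931 / 93298
= 0.0207


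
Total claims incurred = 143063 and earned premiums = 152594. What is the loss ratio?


Loss ratio = claims / premiums
= 143063 / 152594
= 0.9375


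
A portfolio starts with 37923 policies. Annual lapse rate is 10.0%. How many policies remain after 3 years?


remaining = initial * (1 - lapse)^years
= 37923 * (1 - 0.1)^3
= 37923 * 0.729
= 27645.867


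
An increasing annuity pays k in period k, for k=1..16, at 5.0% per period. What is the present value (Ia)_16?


(Ia)_n = sum_{k=1}^{n} k * v^k, v = 1/(1+i)
v = 0.952381
Sum computed term by term:
(Ia)_16 = 80.9975


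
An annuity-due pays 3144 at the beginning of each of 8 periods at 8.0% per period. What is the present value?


PV_due = PMT * (1-(1+i)^(-n))/i * (1+i)
PV_immediate = 18067.4328
PV_due = 18067.4328 * 1.08
= 19512.8275


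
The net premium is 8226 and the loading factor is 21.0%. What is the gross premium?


Gross = net * (1 + loading)
= 8226 * (1 + 0.21)
= 8226 * 1.21
= 9953.46


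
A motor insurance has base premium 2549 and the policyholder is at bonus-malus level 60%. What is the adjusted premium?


adjusted = base * BM_level / 100
= 2549 * 60 / 100
= 2549 * 0.6
= 1529.4


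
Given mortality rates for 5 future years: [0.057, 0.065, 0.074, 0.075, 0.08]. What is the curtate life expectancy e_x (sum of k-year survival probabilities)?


e_x = sum_{k=1}^{n} k_p_x
k_p_x values:
  1_p_x = 0.943
  2_p_x = 0.881705
  3_p_x = 0.816459
  4_p_x = 0.755224
  5_p_x = 0.694806
e_x = 4.0912


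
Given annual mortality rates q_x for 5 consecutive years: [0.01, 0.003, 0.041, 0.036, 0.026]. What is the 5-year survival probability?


p_k = 1 - q_k for each year
Survival = product of (1 - q_k)
= 0.99 * 0.997 * 0.959 * 0.964 * 0.974
= 0.8888


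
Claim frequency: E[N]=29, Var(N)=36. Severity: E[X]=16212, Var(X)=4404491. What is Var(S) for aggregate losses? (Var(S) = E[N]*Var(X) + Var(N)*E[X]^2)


Var(S) = E[N]*Var(X) + Var(N)*E[X]^2
= 29*4404491 + 36*16212^2
= 127730239 + 9461841984
= 9.5896e+09


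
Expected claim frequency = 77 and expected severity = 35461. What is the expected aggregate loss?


E[S] = E[N] * E[X]
= 77 * 35461
= 2.7305e+06


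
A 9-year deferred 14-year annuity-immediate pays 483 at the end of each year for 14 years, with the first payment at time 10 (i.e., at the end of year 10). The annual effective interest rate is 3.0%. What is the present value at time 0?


PV at time 9 of the 14-year annuity-immediate:
a_n = 483 * (1-(1+0.03)^(-14))/0.03 = 5456.0033
Discount back 9 years to time 0:
PV = 5456.0033 * (1+0.03)^(-9)
= 5456.0033 * 0.766417
= 4181.5722


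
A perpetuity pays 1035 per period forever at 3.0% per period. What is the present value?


PV = PMT / i
= 1035 / 0.03
= 34500.0


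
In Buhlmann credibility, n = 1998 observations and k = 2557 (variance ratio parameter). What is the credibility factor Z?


Z = n / (n + k)
= 1998 / (1998 + 2557)
= 1998 / 4555
= 0.4386


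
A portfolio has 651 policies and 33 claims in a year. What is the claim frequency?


frequency = claims / policies
= 33 / 651
= 0.0507


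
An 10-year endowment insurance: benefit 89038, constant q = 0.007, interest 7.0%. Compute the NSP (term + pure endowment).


Term component = 4258.7273
Pure endowment = 10_p_x * v^10 * benefit = 0.932164 * 0.508349 * 89038 = 42191.9992
NSP = 46450.7266


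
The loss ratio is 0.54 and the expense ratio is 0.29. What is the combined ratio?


Combined ratio = loss ratio + expense ratio
= 0.54 + 0.29
= 0.83


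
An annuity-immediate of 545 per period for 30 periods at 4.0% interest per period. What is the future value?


FV = PMT * ((1+i)^n - 1) / i
= 545 * ((1.04)^30 - 1) / 0.04
= 545 * (3.243398 - 1) / 0.04
= 30566.2911


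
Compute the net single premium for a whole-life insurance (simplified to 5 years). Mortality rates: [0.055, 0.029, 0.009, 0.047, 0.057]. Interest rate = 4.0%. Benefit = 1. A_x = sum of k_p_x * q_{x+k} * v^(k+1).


v = 0.961538
Year 0: k_p_x=1.0, q=0.055, term=0.052885
Year 1: k_p_x=0.945, q=0.029, term=0.025337
Year 2: k_p_x=0.917595, q=0.009, term=0.007342
Year 3: k_p_x=0.909337, q=0.047, term=0.036533
Year 4: k_p_x=0.866598, q=0.057, term=0.0406
A_x = 0.1627


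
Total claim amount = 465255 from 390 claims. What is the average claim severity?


severity = total / number
= 465255 / 390
= 1192.9615


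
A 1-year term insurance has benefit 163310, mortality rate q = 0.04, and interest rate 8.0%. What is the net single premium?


NSP = benefit * q * v
v = 1/(1+i) = 0.925926
NSP = 163310 * 0.04 * 0.925926
= 6048.5185


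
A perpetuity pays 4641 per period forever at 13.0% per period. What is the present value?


PV = PMT / i
= 4641 / 0.13
= 35700.0


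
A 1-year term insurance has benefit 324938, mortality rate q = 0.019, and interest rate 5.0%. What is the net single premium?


NSP = benefit * q * v
v = 1/(1+i) = 0.952381
NSP = 324938 * 0.019 * 0.952381
= 5879.8305


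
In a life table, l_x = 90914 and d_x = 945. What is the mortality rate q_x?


q_x = d_x / l_x
= 945 / 90914
= 0.0104


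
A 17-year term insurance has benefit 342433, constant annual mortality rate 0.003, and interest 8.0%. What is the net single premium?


NSP = benefit * sum_{k=0}^{n-1} k_p_x * q * v^(k+1)
With constant q=0.003, v=0.925926
Sum = 0.026862
NSP = 342433 * 0.026862
= 9198.5202


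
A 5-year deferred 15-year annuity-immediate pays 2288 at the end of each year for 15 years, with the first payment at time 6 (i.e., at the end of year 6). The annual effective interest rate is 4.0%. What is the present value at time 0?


PV at time 5 of the 15-year annuity-immediate:
a_n = 2288 * (1-(1+0.04)^(-15))/0.04 = 25438.8704
Discount back 5 years to time 0:
PV = 25438.8704 * (1+0.04)^(-5)
= 25438.8704 * 0.821927
= 20908.8972


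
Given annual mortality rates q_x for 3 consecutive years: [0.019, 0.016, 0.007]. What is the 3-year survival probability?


p_k = 1 - q_k for each year
Survival = product of (1 - q_k)
= 0.981 * 0.984 * 0.993
= 0.9585


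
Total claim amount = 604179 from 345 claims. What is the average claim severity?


severity = total / number
= 604179 / 345
= 1751.2435


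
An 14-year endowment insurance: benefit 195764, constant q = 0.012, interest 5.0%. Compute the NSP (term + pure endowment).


Term component = 21728.762
Pure endowment = 14_p_x * v^14 * benefit = 0.844495 * 0.505068 * 195764 = 83498.7295
NSP = 105227.4916


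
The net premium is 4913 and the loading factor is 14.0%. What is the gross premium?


Gross = net * (1 + loading)
= 4913 * (1 + 0.14)
= 4913 * 1.14
= 5600.82


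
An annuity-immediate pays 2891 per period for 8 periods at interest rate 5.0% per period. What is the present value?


PV = PMT * (1 - (1+i)^(-n)) / i
= 2891 * (1 - (1+0.05)^(-8)) / 0.05
= 2891 * (1 - 0.676839) / 0.05
= 2891 * 6.463213
= 18685.1481


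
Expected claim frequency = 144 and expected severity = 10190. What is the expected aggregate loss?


E[S] = E[N] * E[X]
= 144 * 10190
= 1.4674e+06


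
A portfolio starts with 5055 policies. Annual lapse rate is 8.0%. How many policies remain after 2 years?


remaining = initial * (1 - lapse)^years
= 5055 * (1 - 0.08)^2
= 5055 * 0.8464
= 4278.552


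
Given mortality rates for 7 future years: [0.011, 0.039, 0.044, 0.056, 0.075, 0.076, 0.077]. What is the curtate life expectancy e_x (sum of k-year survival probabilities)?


e_x = sum_{k=1}^{n} k_p_x
k_p_x values:
  1_p_x = 0.989
  2_p_x = 0.950429
  3_p_x = 0.90861
  4_p_x = 0.857728
  5_p_x = 0.793398
  6_p_x = 0.7331
  7_p_x = 0.676651
e_x = 5.9089


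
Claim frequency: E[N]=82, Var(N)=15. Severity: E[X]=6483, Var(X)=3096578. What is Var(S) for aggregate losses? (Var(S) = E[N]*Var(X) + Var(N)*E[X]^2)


Var(S) = E[N]*Var(X) + Var(N)*E[X]^2
= 82*3096578 + 15*6483^2
= 253919396 + 630439335
= 8.8436e+08


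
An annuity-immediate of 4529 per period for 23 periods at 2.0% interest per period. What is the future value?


FV = PMT * ((1+i)^n - 1) / i
= 4529 * ((1.02)^23 - 1) / 0.02
= 4529 * (1.576899 - 1) / 0.02
= 130638.8384


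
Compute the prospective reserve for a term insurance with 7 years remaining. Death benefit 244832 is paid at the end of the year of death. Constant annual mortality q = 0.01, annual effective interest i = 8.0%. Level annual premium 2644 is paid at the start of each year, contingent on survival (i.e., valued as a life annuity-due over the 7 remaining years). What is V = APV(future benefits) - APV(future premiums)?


v = 1/(1+i) = 0.925926
APV(future benefits) per unit = sum_{k=0}^{6} k_p_x * q * v^(k+1) = 0.050683
APV(future benefits) = 244832 * 0.050683 = 12408.8698
Life annuity-due factor ä_{x:7} = sum_{k=0}^{6} k_p_x * v^k = 5.473786
APV(future premiums) = 2644 * 5.473786 = 14472.6898
V = 12408.8698 - 14472.6898
= -2063.82


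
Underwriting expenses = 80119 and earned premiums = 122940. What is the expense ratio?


Expense ratio = expenses / premiums
= 80119 / 122940
= 0.6517


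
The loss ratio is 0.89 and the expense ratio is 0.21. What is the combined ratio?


Combined ratio = loss ratio + expense ratio
= 0.89 + 0.21
= 1.1


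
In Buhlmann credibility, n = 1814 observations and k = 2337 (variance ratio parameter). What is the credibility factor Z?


Z = n / (n + k)
= 1814 / (1814 + 2337)
= 1814 / 4151
= 0.437


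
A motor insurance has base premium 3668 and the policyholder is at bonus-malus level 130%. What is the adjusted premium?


adjusted = base * BM_level / 100
= 3668 * 130 / 100
= 3668 * 1.3
= 4768.4


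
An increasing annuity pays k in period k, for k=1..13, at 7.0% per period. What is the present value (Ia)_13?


(Ia)_n = sum_{k=1}^{n} k * v^k, v = 1/(1+i)
v = 0.934579
Sum computed term by term:
(Ia)_13 = 50.6878


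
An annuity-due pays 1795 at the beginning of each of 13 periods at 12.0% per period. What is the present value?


PV_due = PMT * (1-(1+i)^(-n))/i * (1+i)
PV_immediate = 11530.2694
PV_due = 11530.2694 * 1.12
= 12913.9017


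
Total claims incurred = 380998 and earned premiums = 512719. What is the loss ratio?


Loss ratio = claims / premiums
= 380998 / 512719
= 0.7431


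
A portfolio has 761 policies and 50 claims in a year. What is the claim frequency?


frequency = claims / policies
= 50 / 761
= 0.0657


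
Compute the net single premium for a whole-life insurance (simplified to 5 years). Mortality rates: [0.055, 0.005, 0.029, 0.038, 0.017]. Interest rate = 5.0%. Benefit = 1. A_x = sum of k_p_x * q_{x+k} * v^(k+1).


v = 0.952381
Year 0: k_p_x=1.0, q=0.055, term=0.052381
Year 1: k_p_x=0.945, q=0.005, term=0.004286
Year 2: k_p_x=0.940275, q=0.029, term=0.023555
Year 3: k_p_x=0.913007, q=0.038, term=0.028543
Year 4: k_p_x=0.878313, q=0.017, term=0.011699
A_x = 0.1205


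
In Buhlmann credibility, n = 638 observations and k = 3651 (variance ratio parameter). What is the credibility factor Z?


Z = n / (n + k)
= 638 / (638 + 3651)
= 638 / 4289
= 0.1488


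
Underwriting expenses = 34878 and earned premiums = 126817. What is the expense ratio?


Expense ratio = expenses / premiums
= 34878 / 126817
= 0.275


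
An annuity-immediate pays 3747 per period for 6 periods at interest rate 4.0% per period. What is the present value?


PV = PMT * (1 - (1+i)^(-n)) / i
= 3747 * (1 - (1+0.04)^(-6)) / 0.04
= 3747 * (1 - 0.790315) / 0.04
= 3747 * 5.242137
= 19642.2868


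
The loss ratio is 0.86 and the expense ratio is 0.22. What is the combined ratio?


Combined ratio = loss ratio + expense ratio
= 0.86 + 0.22
= 1.08


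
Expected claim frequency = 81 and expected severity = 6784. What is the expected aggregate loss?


E[S] = E[N] * E[X]
= 81 * 6784
= 549504


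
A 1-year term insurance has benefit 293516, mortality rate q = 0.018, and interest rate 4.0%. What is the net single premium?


NSP = benefit * q * v
v = 1/(1+i) = 0.961538
NSP = 293516 * 0.018 * 0.961538
= 5080.0846


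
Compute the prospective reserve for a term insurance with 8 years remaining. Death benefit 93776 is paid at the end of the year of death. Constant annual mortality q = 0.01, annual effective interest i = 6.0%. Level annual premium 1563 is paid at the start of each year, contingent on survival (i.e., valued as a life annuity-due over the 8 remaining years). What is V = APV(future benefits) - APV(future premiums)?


v = 1/(1+i) = 0.943396
APV(future benefits) per unit = sum_{k=0}^{7} k_p_x * q * v^(k+1) = 0.060151
APV(future benefits) = 93776 * 0.060151 = 5640.7411
Life annuity-due factor ä_{x:8} = sum_{k=0}^{7} k_p_x * v^k = 6.37603
APV(future premiums) = 1563 * 6.37603 = 9965.7344
V = 5640.7411 - 9965.7344
= -4324.9933
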